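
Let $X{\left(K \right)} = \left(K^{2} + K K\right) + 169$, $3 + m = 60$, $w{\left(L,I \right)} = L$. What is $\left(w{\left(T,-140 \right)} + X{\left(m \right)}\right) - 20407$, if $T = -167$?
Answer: $-13907$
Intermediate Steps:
$m = 57$ ($m = -3 + 60 = 57$)
$X{\left(K \right)} = 169 + 2 K^{2}$ ($X{\left(K \right)} = \left(K^{2} + K^{2}\right) + 169 = 2 K^{2} + 169 = 169 + 2 K^{2}$)
$\left(w{\left(T,-140 \right)} + X{\left(m \right)}\right) - 20407 = \left(-167 + \left(169 + 2 \cdot 57^{2}\right)\right) - 20407 = \left(-167 + \left(169 + 2 \cdot 3249\right)\right) - 20407 = \left(-167 + \left(169 + 6498\right)\right) - 20407 = \left(-167 + 6667\right) - 20407 = 6500 - 20407 = -13907$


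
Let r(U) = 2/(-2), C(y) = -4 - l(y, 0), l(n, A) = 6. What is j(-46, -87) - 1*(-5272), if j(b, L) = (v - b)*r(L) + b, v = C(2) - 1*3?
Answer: 5193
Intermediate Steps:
C(y) = -10 (C(y) = -4 - 1*6 = -4 - 6 = -10)
v = -13 (v = -10 - 1*3 = -10 - 3 = -13)
r(U) = -1 (r(U) = 2*(-½) = -1)
j(b, L) = 13 + 2*b (j(b, L) = (-13 - b)*(-1) + b = (13 + b) + b = 13 + 2*b)
j(-46, -87) - 1*(-5272) = (13 + 2*(-46)) - 1*(-5272) = (13 - 92) + 5272 = -79 + 5272 = 5193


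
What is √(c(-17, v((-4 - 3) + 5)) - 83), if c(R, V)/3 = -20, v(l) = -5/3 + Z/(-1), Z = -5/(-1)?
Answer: I*√143 ≈ 11.958*I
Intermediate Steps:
Z = 5 (Z = -1*(-5) = 5)
v(l) = -20/3 (v(l) = -5/3 + 5/(-1) = -5*⅓ + 5*(-1) = -5/3 - 5 = -20/3)
c(R, V) = -60 (c(R, V) = 3*(-20) = -60)
√(c(-17, v((-4 - 3) + 5)) - 83) = √(-60 - 83) = √(-143) = I*√143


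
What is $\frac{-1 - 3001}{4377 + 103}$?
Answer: $- \frac{1501}{2240} \approx -0.67009$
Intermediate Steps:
$\frac{-1 - 3001}{4377 + 103} = \frac{-1 - 3001}{4480} = \left(-3002\right) \frac{1}{4480} = - \frac{1501}{2240}$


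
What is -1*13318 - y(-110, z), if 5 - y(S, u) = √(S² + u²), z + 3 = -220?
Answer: -13323 + √61829 ≈ -13074.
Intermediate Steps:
z = -223 (z = -3 - 220 = -223)
y(S, u) = 5 - √(S² + u²)
-1*13318 - y(-110, z) = -1*13318 - (5 - √((-110)² + (-223)²)) = -13318 - (5 - √(12100 + 49729)) = -13318 - (5 - √61829) = -13318 + (-5 + √61829) = -13323 + √61829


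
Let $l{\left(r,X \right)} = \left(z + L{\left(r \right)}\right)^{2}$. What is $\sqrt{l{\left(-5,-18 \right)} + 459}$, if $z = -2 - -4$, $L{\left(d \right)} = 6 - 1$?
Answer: $2 \sqrt{127} \approx 22.539$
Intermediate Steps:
$L{\left(d \right)} = 5$
$z = 2$ ($z = -2 + 4 = 2$)
$l{\left(r,X \right)} = 49$ ($l{\left(r,X \right)} = \left(2 + 5\right)^{2} = 7^{2} = 49$)
$\sqrt{l{\left(-5,-18 \right)} + 459} = \sqrt{49 + 459} = \sqrt{508} = 2 \sqrt{127}$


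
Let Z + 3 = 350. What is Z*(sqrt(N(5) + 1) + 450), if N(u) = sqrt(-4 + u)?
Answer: 156150 + 347*sqrt(2) ≈ 1.5664e+5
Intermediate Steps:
Z = 347 (Z = -3 + 350 = 347)
Z*(sqrt(N(5) + 1) + 450) = 347*(sqrt(sqrt(-4 + 5) + 1) + 450) = 347*(sqrt(sqrt(1) + 1) + 450) = 347*(sqrt(1 + 1) + 450) = 347*(sqrt(2) + 450) = 347*(450 + sqrt(2)) = 156150 + 347*sqrt(2)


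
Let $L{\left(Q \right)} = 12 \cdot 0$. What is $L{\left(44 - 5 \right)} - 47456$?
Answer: $-47456$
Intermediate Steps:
$L{\left(Q \right)} = 0$
$L{\left(44 - 5 \right)} - 47456 = 0 - 47456 = -47456$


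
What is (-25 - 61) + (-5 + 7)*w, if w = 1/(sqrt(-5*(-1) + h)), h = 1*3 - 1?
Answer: -86 + 2*sqrt(7)/7 ≈ -85.244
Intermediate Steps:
h = 2 (h = 3 - 1 = 2)
w = sqrt(7)/7 (w = 1/(sqrt(-5*(-1) + 2)) = 1/(sqrt(5 + 2)) = 1/(sqrt(7)) = sqrt(7)/7 ≈ 0.37796)
(-25 - 61) + (-5 + 7)*w = (-25 - 61) + (-5 + 7)*(sqrt(7)/7) = -86 + 2*(sqrt(7)/7) = -86 + 2*sqrt(7)/7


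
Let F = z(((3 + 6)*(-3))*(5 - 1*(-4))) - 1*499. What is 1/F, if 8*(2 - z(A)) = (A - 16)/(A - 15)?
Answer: -2064/1026067 ≈ -0.0020116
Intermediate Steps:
z(A) = 2 - (-16 + A)/(8*(-15 + A)) (z(A) = 2 - (A - 16)/(8*(A - 15)) = 2 - (-16 + A)/(8*(-15 + A)))
F = -1026067/2064 (F = (-224 + 15*(((3 + 6)*(-3))*(5 - 1*(-4))))/(8*(-15 + ((3 + 6)*(-3))*(5 - 1*(-4)))) - 1*499 = (-224 + 15*((9*(-3))*(5 + 4)))/(8*(-15 + (9*(-3))*(5 + 4))) - 499 = (-224 + 15*(-27*9))/(8*(-15 - 27*9)) - 499 = (-224 + 15*(-243))/(8*(-15 - 243)) - 499 = (⅛)*(-224 - 3645)/(-258) - 499 = (⅛)*(-1/258)*(-3869) - 499 = 3869/2064 - 499 = -1026067/2064 ≈ -497.13)
1/F = 1/(-1026067/2064) = -2064/1026067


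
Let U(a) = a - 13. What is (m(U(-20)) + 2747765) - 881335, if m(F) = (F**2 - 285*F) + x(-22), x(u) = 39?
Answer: 1876963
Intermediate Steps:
U(a) = -13 + a
m(F) = 39 + F**2 - 285*F (m(F) = (F**2 - 285*F) + 39 = 39 + F**2 - 285*F)
(m(U(-20)) + 2747765) - 881335 = ((39 + (-13 - 20)**2 - 285*(-13 - 20)) + 2747765) - 881335 = ((39 + (-33)**2 - 285*(-33)) + 2747765) - 881335 = ((39 + 1089 + 9405) + 2747765) - 881335 = (10533 + 2747765) - 881335 = 2758298 - 881335 = 1876963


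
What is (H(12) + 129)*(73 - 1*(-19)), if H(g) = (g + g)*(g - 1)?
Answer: 36156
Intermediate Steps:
H(g) = 2*g*(-1 + g) (H(g) = (2*g)*(-1 + g) = 2*g*(-1 + g))
(H(12) + 129)*(73 - 1*(-19)) = (2*12*(-1 + 12) + 129)*(73 - 1*(-19)) = (2*12*11 + 129)*(73 + 19) = (264 + 129)*92 = 393*92 = 36156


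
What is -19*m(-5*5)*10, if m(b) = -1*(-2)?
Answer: -380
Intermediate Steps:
m(b) = 2
-19*m(-5*5)*10 = -19*2*10 = -38*10 = -380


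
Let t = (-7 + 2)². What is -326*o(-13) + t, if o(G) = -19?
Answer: 6219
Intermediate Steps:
t = 25 (t = (-5)² = 25)
-326*o(-13) + t = -326*(-19) + 25 = 6194 + 25 = 6219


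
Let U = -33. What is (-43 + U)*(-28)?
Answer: 2128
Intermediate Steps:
(-43 + U)*(-28) = (-43 - 33)*(-28) = -76*(-28) = 2128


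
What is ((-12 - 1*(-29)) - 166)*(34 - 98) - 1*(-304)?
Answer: 9840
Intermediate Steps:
((-12 - 1*(-29)) - 166)*(34 - 98) - 1*(-304) = ((-12 + 29) - 166)*(-64) + 304 = (17 - 166)*(-64) + 304 = -149*(-64) + 304 = 9536 + 304 = 9840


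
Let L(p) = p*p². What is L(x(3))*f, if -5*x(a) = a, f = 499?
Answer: -13473/125 ≈ -107.78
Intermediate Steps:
x(a) = -a/5
L(p) = p³
L(x(3))*f = (-⅕*3)³*499 = (-⅗)³*499 = -27/125*499 = -13473/125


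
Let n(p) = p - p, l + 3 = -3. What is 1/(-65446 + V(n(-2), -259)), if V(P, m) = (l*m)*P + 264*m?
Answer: -1/133822 ≈ -7.4726e-6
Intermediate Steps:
l = -6 (l = -3 - 3 = -6)
n(p) = 0
V(P, m) = 264*m - 6*P*m (V(P, m) = (-6*m)*P + 264*m = -6*P*m + 264*m = 264*m - 6*P*m)
1/(-65446 + V(n(-2), -259)) = 1/(-65446 + 6*(-259)*(44 - 1*0)) = 1/(-65446 + 6*(-259)*(44 + 0)) = 1/(-65446 + 6*(-259)*44) = 1/(-65446 - 68376) = 1/(-133822) = -1/133822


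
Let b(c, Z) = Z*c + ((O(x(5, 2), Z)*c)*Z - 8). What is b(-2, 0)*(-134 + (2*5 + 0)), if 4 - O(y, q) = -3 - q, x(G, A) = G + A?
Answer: 992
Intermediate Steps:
x(G, A) = A + G
O(y, q) = 7 + q (O(y, q) = 4 - (-3 - q) = 4 + (3 + q) = 7 + q)
b(c, Z) = -8 + Z*c + Z*c*(7 + Z) (b(c, Z) = Z*c + (((7 + Z)*c)*Z - 8) = Z*c + ((c*(7 + Z))*Z - 8) = Z*c + (Z*c*(7 + Z) - 8) = Z*c + (-8 + Z*c*(7 + Z)) = -8 + Z*c + Z*c*(7 + Z))
b(-2, 0)*(-134 + (2*5 + 0)) = (-8 + 0*(-2) + 0*(-2)*(7 + 0))*(-134 + (2*5 + 0)) = (-8 + 0 + 0*(-2)*7)*(-134 + (10 + 0)) = (-8 + 0 + 0)*(-134 + 10) = -8*(-124) = 992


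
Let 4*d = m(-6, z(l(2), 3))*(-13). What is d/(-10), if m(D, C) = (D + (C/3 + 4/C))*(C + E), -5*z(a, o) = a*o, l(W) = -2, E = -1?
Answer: -221/1500 ≈ -0.14733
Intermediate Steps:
z(a, o) = -a*o/5
m(D, C) = (-1 + C)*(D + 4/C + C/3) (m(D, C) = (D + (C/3 + 4/C))*(C - 1) = (D + (C*(⅓) + 4/C))*(-1 + C) = (D + (C/3 + 4/C))*(-1 + C) = (D + (4/C + C/3))*(-1 + C) = (D + 4/C + C/3)*(-1 + C) = (-1 + C)*(D + 4/C + C/3))
d = 221/150 (d = ((4 - 1*(-6) - 4/((-⅕*(-2)*3)) - (-1)*(-2)*3/15 + (-⅕*(-2)*3)²/3 - ⅕*(-2)*3*(-6))*(-13))/4 = ((4 + 6 - 4/6/5 - ⅓*6/5 + (6/5)²/3 + (6/5)*(-6))*(-13))/4 = ((4 + 6 - 4*⅚ - ⅖ + (⅓)*(36/25) - 36/5)*(-13))/4 = ((4 + 6 - 10/3 - ⅖ + 12/25 - 36/5)*(-13))/4 = (-34/75*(-13))/4 = (¼)*(442/75) = 221/150 ≈ 1.4733)
d/(-10) = (221/150)/(-10) = (221/150)*(-⅒) = -221/1500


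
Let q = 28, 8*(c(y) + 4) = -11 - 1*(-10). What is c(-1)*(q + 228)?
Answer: -1056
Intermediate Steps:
c(y) = -33/8 (c(y) = -4 + (-11 - 1*(-10))/8 = -4 + (-11 + 10)/8 = -4 + (⅛)*(-1) = -4 - ⅛ = -33/8)
c(-1)*(q + 228) = -33*(28 + 228)/8 = -33/8*256 = -1056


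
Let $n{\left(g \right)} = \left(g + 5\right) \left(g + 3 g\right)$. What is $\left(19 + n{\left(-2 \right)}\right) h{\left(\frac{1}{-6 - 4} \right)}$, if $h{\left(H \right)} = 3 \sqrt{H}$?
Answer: $- \frac{3 i \sqrt{10}}{2} \approx - 4.7434 i$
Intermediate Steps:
$n{\left(g \right)} = 4 g \left(5 + g\right)$ ($n{\left(g \right)} = \left(5 + g\right) 4 g = 4 g \left(5 + g\right)$)
$\left(19 + n{\left(-2 \right)}\right) h{\left(\frac{1}{-6 - 4} \right)} = \left(19 + 4 \left(-2\right) \left(5 - 2\right)\right) 3 \sqrt{\frac{1}{-6 - 4}} = \left(19 + 4 \left(-2\right) 3\right) 3 \sqrt{\frac{1}{-10}} = \left(19 - 24\right) 3 \sqrt{- \frac{1}{10}} = - 5 \cdot 3 \frac{i \sqrt{10}}{10} = - 5 \frac{3 i \sqrt{10}}{10} = - \frac{3 i \sqrt{10}}{2}$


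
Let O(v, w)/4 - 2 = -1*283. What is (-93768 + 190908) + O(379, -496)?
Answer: 96016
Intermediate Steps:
O(v, w) = -1124 (O(v, w) = 8 + 4*(-1*283) = 8 + 4*(-283) = 8 - 1132 = -1124)
(-93768 + 190908) + O(379, -496) = (-93768 + 190908) - 1124 = 97140 - 1124 = 96016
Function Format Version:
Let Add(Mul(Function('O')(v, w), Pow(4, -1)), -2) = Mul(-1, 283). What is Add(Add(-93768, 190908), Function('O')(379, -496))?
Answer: 96016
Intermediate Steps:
Function('O')(v, w) = -1124 (Function('O')(v, w) = Add(8, Mul(4, Mul(-1, 283))) = Add(8, Mul(4, -283)) = Add(8, -1132) = -1124)
Add(Add(-93768, 190908), Function('O')(379, -496)) = Add(Add(-93768, 190908), -1124) = Add(97140, -1124) = 96016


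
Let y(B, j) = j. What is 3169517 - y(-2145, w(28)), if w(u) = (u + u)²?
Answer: 3166381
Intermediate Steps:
w(u) = 4*u² (w(u) = (2*u)² = 4*u²)
3169517 - y(-2145, w(28)) = 3169517 - 4*28² = 3169517 - 4*784 = 3169517 - 1*3136 = 3169517 - 3136 = 3166381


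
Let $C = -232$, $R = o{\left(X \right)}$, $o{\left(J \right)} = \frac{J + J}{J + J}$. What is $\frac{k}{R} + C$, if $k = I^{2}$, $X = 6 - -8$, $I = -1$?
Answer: $-231$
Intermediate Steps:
$X = 14$ ($X = 6 + 8 = 14$)
$o{\left(J \right)} = 1$ ($o{\left(J \right)} = \frac{2 J}{2 J} = 2 J \frac{1}{2 J} = 1$)
$R = 1$
$k = 1$ ($k = \left(-1\right)^{2} = 1$)
$\frac{k}{R} + C = 1 \cdot 1^{-1} - 232 = 1 \cdot 1 - 232 = 1 - 232 = -231$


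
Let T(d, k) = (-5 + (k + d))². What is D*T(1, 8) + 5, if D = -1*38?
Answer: -603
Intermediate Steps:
D = -38
T(d, k) = (-5 + d + k)² (T(d, k) = (-5 + (d + k))² = (-5 + d + k)²)
D*T(1, 8) + 5 = -38*(-5 + 1 + 8)² + 5 = -38*4² + 5 = -38*16 + 5 = -608 + 5 = -603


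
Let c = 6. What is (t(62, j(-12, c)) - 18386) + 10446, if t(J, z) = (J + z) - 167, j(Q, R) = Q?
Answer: -8057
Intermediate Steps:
t(J, z) = -167 + J + z
(t(62, j(-12, c)) - 18386) + 10446 = ((-167 + 62 - 12) - 18386) + 10446 = (-117 - 18386) + 10446 = -18503 + 10446 = -8057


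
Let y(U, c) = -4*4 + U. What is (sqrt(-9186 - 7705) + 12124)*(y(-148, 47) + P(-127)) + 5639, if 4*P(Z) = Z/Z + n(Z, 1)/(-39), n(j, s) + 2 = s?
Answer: -77203943/39 - 6386*I*sqrt(16891)/39 ≈ -1.9796e+6 - 21281.0*I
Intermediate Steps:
y(U, c) = -16 + U
n(j, s) = -2 + s
P(Z) = 10/39 (P(Z) = (Z/Z + (-2 + 1)/(-39))/4 = (1 - 1*(-1/39))/4 = (1 + 1/39)/4 = (1/4)*(40/39) = 10/39)
(sqrt(-9186 - 7705) + 12124)*(y(-148, 47) + P(-127)) + 5639 = (sqrt(-9186 - 7705) + 12124)*((-16 - 148) + 10/39) + 5639 = (sqrt(-16891) + 12124)*(-164 + 10/39) + 5639 = (I*sqrt(16891) + 12124)*(-6386/39) + 5639 = (12124 + I*sqrt(16891))*(-6386/39) + 5639 = (-77423864/39 - 6386*I*sqrt(16891)/39) + 5639 = -77203943/39 - 6386*I*sqrt(16891)/39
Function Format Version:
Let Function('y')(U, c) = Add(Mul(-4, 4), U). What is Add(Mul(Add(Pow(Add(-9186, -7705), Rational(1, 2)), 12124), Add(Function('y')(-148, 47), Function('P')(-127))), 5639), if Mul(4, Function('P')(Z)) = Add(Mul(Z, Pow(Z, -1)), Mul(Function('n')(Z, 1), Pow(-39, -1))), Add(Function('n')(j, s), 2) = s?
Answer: Add(Rational(-77203943, 39), Mul(Rational(-6386, 39), I, Pow(16891, Rational(1, 2)))) ≈ Add(-1.9796e+6, Mul(-21281., I))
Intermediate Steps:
Function('y')(U, c) = Add(-16, U)
Function('n')(j, s) = Add(-2, s)
Function('P')(Z) = Rational(10, 39) (Function('P')(Z) = Mul(Rational(1, 4), Add(Mul(Z, Pow(Z, -1)), Mul(Add(-2, 1), Pow(-39, -1)))) = Mul(Rational(1, 4), Add(1, Mul(-1, Rational(-1, 39)))) = Mul(Rational(1, 4), Add(1, Rational(1, 39))) = Mul(Rational(1, 4), Rational(40, 39)) = Rational(10, 39))
Add(Mul(Add(Pow(Add(-9186, -7705), Rational(1, 2)), 12124), Add(Function('y')(-148, 47), Function('P')(-127))), 5639) = Add(Mul(Add(Pow(Add(-9186, -7705), Rational(1, 2)), 12124), Add(Add(-16, -148), Rational(10, 39))), 5639) = Add(Mul(Add(Pow(-16891, Rational(1, 2)), 12124), Add(-164, Rational(10, 39))), 5639) = Add(Mul(Add(Mul(I, Pow(16891, Rational(1, 2))), 12124), Rational(-6386, 39)), 5639) = Add(Mul(Add(12124, Mul(I, Pow(16891, Rational(1, 2)))), Rational(-6386, 39)), 5639) = Add(Add(Rational(-77423864, 39), Mul(Rational(-6386, 39), I, Pow(16891, Rational(1, 2)))), 5639) = Add(Rational(-77203943, 39), Mul(Rational(-6386, 39), I, Pow(16891, Rational(1, 2))))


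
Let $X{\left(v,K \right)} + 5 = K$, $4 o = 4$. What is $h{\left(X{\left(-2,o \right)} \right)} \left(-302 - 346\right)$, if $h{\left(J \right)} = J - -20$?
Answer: $-10368$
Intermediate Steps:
$o = 1$ ($o = \frac{1}{4} \cdot 4 = 1$)
$X{\left(v,K \right)} = -5 + K$
$h{\left(J \right)} = 20 + J$ ($h{\left(J \right)} = J + 20 = 20 + J$)
$h{\left(X{\left(-2,o \right)} \right)} \left(-302 - 346\right) = \left(20 + \left(-5 + 1\right)\right) \left(-302 - 346\right) = \left(20 - 4\right) \left(-648\right) = 16 \left(-648\right) = -10368$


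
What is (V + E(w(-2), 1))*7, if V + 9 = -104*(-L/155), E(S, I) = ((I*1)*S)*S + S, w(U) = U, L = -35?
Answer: -6615/31 ≈ -213.39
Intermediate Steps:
E(S, I) = S + I*S**2 (E(S, I) = (I*S)*S + S = I*S**2 + S = S + I*S**2)
V = -1007/31 (V = -9 - 104/((-155/(-35))) = -9 - 104/((-155*(-1/35))) = -9 - 104/31/7 = -9 - 104*7/31 = -9 - 728/31 = -1007/31 ≈ -32.484)
(V + E(w(-2), 1))*7 = (-1007/31 - 2*(1 + 1*(-2)))*7 = (-1007/31 - 2*(1 - 2))*7 = (-1007/31 - 2*(-1))*7 = (-1007/31 + 2)*7 = -945/31*7 = -6615/31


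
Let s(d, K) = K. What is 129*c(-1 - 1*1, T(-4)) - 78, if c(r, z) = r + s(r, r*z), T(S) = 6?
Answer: -1884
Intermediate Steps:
c(r, z) = r + r*z
129*c(-1 - 1*1, T(-4)) - 78 = 129*((-1 - 1*1)*(1 + 6)) - 78 = 129*((-1 - 1)*7) - 78 = 129*(-2*7) - 78 = 129*(-14) - 78 = -1806 - 78 = -1884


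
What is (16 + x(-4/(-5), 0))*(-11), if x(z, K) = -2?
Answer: -154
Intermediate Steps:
(16 + x(-4/(-5), 0))*(-11) = (16 - 2)*(-11) = 14*(-11) = -154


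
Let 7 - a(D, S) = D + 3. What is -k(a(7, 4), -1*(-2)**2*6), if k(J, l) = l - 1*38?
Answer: 62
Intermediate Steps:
a(D, S) = 4 - D (a(D, S) = 7 - (D + 3) = 7 - (3 + D) = 7 + (-3 - D) = 4 - D)
k(J, l) = -38 + l (k(J, l) = l - 38 = -38 + l)
-k(a(7, 4), -1*(-2)**2*6) = -(-38 - 1*(-2)**2*6) = -(-38 - 1*4*6) = -(-38 - 4*6) = -(-38 - 24) = -1*(-62) = 62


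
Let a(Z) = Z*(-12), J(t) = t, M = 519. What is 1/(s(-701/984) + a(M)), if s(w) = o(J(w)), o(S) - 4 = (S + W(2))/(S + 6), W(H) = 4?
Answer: -5203/32380237 ≈ -0.00016068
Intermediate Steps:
a(Z) = -12*Z
o(S) = 4 + (4 + S)/(6 + S) (o(S) = 4 + (S + 4)/(S + 6) = 4 + (4 + S)/(6 + S))
s(w) = (28 + 5*w)/(6 + w)
1/(s(-701/984) + a(M)) = 1/((28 + 5*(-701/984))/(6 - 701/984) - 12*519) = 1/((28 + 5*(-701*1/984))/(6 - 701*1/984) - 6228) = 1/((28 + 5*(-701/984))/(6 - 701/984) - 6228) = 1/((28 - 3505/984)/(5203/984) - 6228) = 1/((984/5203)*(24047/984) - 6228) = 1/(24047/5203 - 6228) = 1/(-32380237/5203) = -5203/32380237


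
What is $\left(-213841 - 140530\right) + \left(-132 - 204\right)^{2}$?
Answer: $-241475$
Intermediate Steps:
$\left(-213841 - 140530\right) + \left(-132 - 204\right)^{2} = -354371 + \left(-336\right)^{2} = -354371 + 112896 = -241475$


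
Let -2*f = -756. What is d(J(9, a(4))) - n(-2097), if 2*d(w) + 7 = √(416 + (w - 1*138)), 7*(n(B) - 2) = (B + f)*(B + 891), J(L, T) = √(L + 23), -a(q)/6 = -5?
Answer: -4146305/14 + √(278 + 4*√2)/2 ≈ -2.9616e+5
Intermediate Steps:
a(q) = 30 (a(q) = -6*(-5) = 30)
f = 378 (f = -½*(-756) = 378)
J(L, T) = √(23 + L)
n(B) = 2 + (378 + B)*(891 + B)/7 (n(B) = 2 + ((B + 378)*(B + 891))/7 = 2 + ((378 + B)*(891 + B))/7 = 2 + (378 + B)*(891 + B)/7)
d(w) = -7/2 + √(278 + w)/2 (d(w) = -7/2 + √(416 + (w - 1*138))/2 = -7/2 + √(416 + (w - 138))/2 = -7/2 + √(416 + (-138 + w))/2 = -7/2 + √(278 + w)/2)
d(J(9, a(4))) - n(-2097) = (-7/2 + √(278 + √(23 + 9))/2) - (48116 + (⅐)*(-2097)² + (1269/7)*(-2097)) = (-7/2 + √(278 + √32)/2) - (48116 + (⅐)*4397409 - 2661093/7) = (-7/2 + √(278 + 4*√2)/2) - (48116 + 4397409/7 - 2661093/7) = (-7/2 + √(278 + 4*√2)/2) - 1*2073128/7 = (-7/2 + √(278 + 4*√2)/2) - 2073128/7 = -4146305/14 + √(278 + 4*√2)/2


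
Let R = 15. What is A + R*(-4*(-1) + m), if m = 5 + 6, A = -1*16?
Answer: 209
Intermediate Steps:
A = -16
m = 11
A + R*(-4*(-1) + m) = -16 + 15*(-4*(-1) + 11) = -16 + 15*(4 + 11) = -16 + 15*15 = -16 + 225 = 209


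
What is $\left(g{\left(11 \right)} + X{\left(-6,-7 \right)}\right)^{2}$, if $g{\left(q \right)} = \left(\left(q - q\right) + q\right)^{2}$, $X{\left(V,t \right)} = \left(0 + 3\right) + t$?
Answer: $13689$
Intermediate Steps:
$X{\left(V,t \right)} = 3 + t$
$g{\left(q \right)} = q^{2}$ ($g{\left(q \right)} = \left(0 + q\right)^{2} = q^{2}$)
$\left(g{\left(11 \right)} + X{\left(-6,-7 \right)}\right)^{2} = \left(11^{2} + \left(3 - 7\right)\right)^{2} = \left(121 - 4\right)^{2} = 117^{2} = 13689$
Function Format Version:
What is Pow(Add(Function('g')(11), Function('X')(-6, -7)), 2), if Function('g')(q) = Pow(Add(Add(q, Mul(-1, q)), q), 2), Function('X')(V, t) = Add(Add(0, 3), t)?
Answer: 13689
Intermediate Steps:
Function('X')(V, t) = Add(3, t)
Function('g')(q) = Pow(q, 2) (Function('g')(q) = Pow(Add(0, q), 2) = Pow(q, 2))
Pow(Add(Function('g')(11), Function('X')(-6, -7)), 2) = Pow(Add(Pow(11, 2), Add(3, -7)), 2) = Pow(Add(121, -4), 2) = Pow(117, 2) = 13689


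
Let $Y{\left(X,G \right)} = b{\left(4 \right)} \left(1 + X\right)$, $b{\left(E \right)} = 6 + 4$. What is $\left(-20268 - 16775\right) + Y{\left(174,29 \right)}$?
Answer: $-35293$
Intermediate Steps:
$b{\left(E \right)} = 10$
$Y{\left(X,G \right)} = 10 + 10 X$ ($Y{\left(X,G \right)} = 10 \left(1 + X\right) = 10 + 10 X$)
$\left(-20268 - 16775\right) + Y{\left(174,29 \right)} = \left(-20268 - 16775\right) + \left(10 + 10 \cdot 174\right) = -37043 + \left(10 + 1740\right) = -37043 + 1750 = -35293$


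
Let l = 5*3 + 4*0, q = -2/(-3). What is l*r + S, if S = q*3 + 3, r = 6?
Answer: 95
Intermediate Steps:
q = ⅔ (q = -2*(-⅓) = ⅔ ≈ 0.66667)
l = 15 (l = 15 + 0 = 15)
S = 5 (S = (⅔)*3 + 3 = 2 + 3 = 5)
l*r + S = 15*6 + 5 = 90 + 5 = 95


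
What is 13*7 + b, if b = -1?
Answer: 90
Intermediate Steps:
13*7 + b = 13*7 - 1 = 91 - 1 = 90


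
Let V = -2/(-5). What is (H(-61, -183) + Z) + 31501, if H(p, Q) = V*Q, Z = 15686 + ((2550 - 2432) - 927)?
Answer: 231524/5 ≈ 46305.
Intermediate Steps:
Z = 14877 (Z = 15686 + (118 - 927) = 15686 - 809 = 14877)
V = ⅖ (V = -2*(-⅕) = ⅖ ≈ 0.40000)
H(p, Q) = 2*Q/5
(H(-61, -183) + Z) + 31501 = ((⅖)*(-183) + 14877) + 31501 = (-366/5 + 14877) + 31501 = 74019/5 + 31501 = 231524/5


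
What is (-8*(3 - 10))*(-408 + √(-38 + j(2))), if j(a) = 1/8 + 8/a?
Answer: -22848 + 14*I*√542 ≈ -22848.0 + 325.93*I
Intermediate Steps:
j(a) = ⅛ + 8/a (j(a) = 1*(⅛) + 8/a = ⅛ + 8/a)
(-8*(3 - 10))*(-408 + √(-38 + j(2))) = (-8*(3 - 10))*(-408 + √(-38 + (⅛)*(64 + 2)/2)) = (-8*(-7))*(-408 + √(-38 + (⅛)*(½)*66)) = 56*(-408 + √(-38 + 33/8)) = 56*(-408 + √(-271/8)) = 56*(-408 + I*√542/4) = -22848 + 14*I*√542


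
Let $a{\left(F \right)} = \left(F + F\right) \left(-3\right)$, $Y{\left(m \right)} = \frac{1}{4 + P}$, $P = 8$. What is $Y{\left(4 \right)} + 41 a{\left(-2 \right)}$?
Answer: $\frac{5905}{12} \approx 492.08$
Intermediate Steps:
$Y{\left(m \right)} = \frac{1}{12}$ ($Y{\left(m \right)} = \frac{1}{4 + 8} = \frac{1}{12}$)
$a{\left(F \right)} = - 6 F$ ($a{\left(F \right)} = 2 F \left(-3\right) = - 6 F$)
$Y{\left(4 \right)} + 41 a{\left(-2 \right)} = \frac{1}{12} + 41 \left(\left(-6\right) \left(-2\right)\right) = \frac{1}{12} + 41 \cdot 12 = \frac{1}{12} + 492 = \frac{5905}{12}$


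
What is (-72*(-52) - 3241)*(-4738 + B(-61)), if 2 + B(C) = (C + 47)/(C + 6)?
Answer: -131125058/55 ≈ -2.3841e+6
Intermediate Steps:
B(C) = -2 + (47 + C)/(6 + C) (B(C) = -2 + (C + 47)/(C + 6) = -2 + (47 + C)/(6 + C))
(-72*(-52) - 3241)*(-4738 + B(-61)) = (-72*(-52) - 3241)*(-4738 + (35 - 1*(-61))/(6 - 61)) = (3744 - 3241)*(-4738 + (35 + 61)/(-55)) = 503*(-4738 - 1/55*96) = 503*(-4738 - 96/55) = 503*(-260686/55) = -131125058/55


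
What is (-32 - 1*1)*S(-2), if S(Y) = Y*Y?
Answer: -132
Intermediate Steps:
S(Y) = Y**2
(-32 - 1*1)*S(-2) = (-32 - 1*1)*(-2)**2 = (-32 - 1)*4 = -33*4 = -132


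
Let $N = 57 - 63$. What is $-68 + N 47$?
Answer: $-350$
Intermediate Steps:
$N = -6$ ($N = 57 - 63 = -6$)
$-68 + N 47 = -68 - 282 = -350$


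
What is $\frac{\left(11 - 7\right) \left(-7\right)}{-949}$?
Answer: $\frac{28}{949} \approx 0.029505$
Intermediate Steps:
$\frac{\left(11 - 7\right) \left(-7\right)}{-949} = \left(11 - 7\right) \left(-7\right) \left(- \frac{1}{949}\right) = 4 \left(-7\right) \left(- \frac{1}{949}\right) = \left(-28\right) \left(- \frac{1}{949}\right) = \frac{28}{949}$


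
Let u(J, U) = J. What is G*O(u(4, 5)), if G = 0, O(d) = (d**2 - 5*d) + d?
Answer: 0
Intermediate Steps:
O(d) = d**2 - 4*d
G*O(u(4, 5)) = 0*(4*(-4 + 4)) = 0*(4*0) = 0*0 = 0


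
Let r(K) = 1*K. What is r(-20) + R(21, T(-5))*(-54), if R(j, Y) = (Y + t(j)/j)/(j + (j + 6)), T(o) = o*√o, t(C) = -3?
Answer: -1111/56 + 45*I*√5/8 ≈ -19.839 + 12.578*I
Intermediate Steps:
T(o) = o^(3/2)
R(j, Y) = (Y - 3/j)/(6 + 2*j) (R(j, Y) = (Y - 3/j)/(j + (j + 6)) = (Y - 3/j)/(j + (6 + j)) = (Y - 3/j)/(6 + 2*j))
r(K) = K
r(-20) + R(21, T(-5))*(-54) = -20 + ((½)*(-3 + (-5)^(3/2)*21)/(21*(3 + 21)))*(-54) = -20 + ((½)*(1/21)*(-3 - 5*I*√5*21)/24)*(-54) = -20 + ((½)*(1/21)*(1/24)*(-3 - 105*I*√5))*(-54) = -20 + (-1/336 - 5*I*√5/48)*(-54) = -20 + (9/56 + 45*I*√5/8) = -1111/56 + 45*I*√5/8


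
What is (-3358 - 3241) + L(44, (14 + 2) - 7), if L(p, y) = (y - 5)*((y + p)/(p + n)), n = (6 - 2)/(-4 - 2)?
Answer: -428617/65 ≈ -6594.1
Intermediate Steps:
n = -⅔ (n = 4/(-6) = 4*(-⅙) = -⅔ ≈ -0.66667)
L(p, y) = (-5 + y)*(p + y)/(-⅔ + p) (L(p, y) = (y - 5)*((y + p)/(p - ⅔)) = (-5 + y)*((p + y)/(-⅔ + p)) = (-5 + y)*(p + y)/(-⅔ + p))
(-3358 - 3241) + L(44, (14 + 2) - 7) = (-3358 - 3241) + 3*(((14 + 2) - 7)² - 5*44 - 5*((14 + 2) - 7) + 44*((14 + 2) - 7))/(-2 + 3*44) = -6599 + 3*((16 - 7)² - 220 - 5*(16 - 7) + 44*(16 - 7))/(-2 + 132) = -6599 + 3*(9² - 220 - 5*9 + 44*9)/130 = -6599 + 3*(1/130)*(81 - 220 - 45 + 396) = -6599 + 3*(1/130)*212 = -6599 + 318/65 = -428617/65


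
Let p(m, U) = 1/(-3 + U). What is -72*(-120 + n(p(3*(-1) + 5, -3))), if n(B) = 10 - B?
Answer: 7908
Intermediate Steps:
-72*(-120 + n(p(3*(-1) + 5, -3))) = -72*(-120 + (10 - 1/(-3 - 3))) = -72*(-120 + (10 - 1/(-6))) = -72*(-120 + (10 - 1*(-⅙))) = -72*(-120 + (10 + ⅙)) = -72*(-120 + 61/6) = -72*(-659/6) = 7908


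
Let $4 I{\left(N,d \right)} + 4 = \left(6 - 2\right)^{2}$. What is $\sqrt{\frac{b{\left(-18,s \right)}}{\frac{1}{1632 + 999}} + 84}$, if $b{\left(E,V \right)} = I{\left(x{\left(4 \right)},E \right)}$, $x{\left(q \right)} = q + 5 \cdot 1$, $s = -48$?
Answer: $\sqrt{7977} \approx 89.314$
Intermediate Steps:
$x{\left(q \right)} = 5 + q$ ($x{\left(q \right)} = q + 5 = 5 + q$)
$I{\left(N,d \right)} = 3$ ($I{\left(N,d \right)} = -1 + \frac{\left(6 - 2\right)^{2}}{4} = -1 + \frac{4^{2}}{4} = -1 + \frac{1}{4} \cdot 16 = -1 + 4 = 3$)
$b{\left(E,V \right)} = 3$
$\sqrt{\frac{b{\left(-18,s \right)}}{\frac{1}{1632 + 999}} + 84} = \sqrt{\frac{3}{\frac{1}{1632 + 999}} + 84} = \sqrt{\frac{3}{\frac{1}{2631}} + 84} = \sqrt{3 \frac{1}{\frac{1}{2631}} + 84} = \sqrt{3 \cdot 2631 + 84} = \sqrt{7893 + 84} = \sqrt{7977}$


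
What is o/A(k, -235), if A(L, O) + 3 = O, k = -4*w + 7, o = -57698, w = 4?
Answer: 1697/7 ≈ 242.43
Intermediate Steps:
k = -9 (k = -4*4 + 7 = -16 + 7 = -9)
A(L, O) = -3 + O
o/A(k, -235) = -57698/(-3 - 235) = -57698/(-238) = -57698*(-1/238) = 1697/7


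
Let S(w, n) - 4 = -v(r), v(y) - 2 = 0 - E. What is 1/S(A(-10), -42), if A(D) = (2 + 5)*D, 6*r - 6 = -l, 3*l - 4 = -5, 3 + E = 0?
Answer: -1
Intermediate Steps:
E = -3 (E = -3 + 0 = -3)
l = -⅓ (l = 4/3 + (⅓)*(-5) = 4/3 - 5/3 = -⅓ ≈ -0.33333)
r = 19/18 (r = 1 + (-1*(-⅓))/6 = 1 + (⅙)*(⅓) = 1 + 1/18 = 19/18 ≈ 1.0556)
v(y) = 5 (v(y) = 2 + (0 - 1*(-3)) = 2 + (0 + 3) = 2 + 3 = 5)
A(D) = 7*D
S(w, n) = -1 (S(w, n) = 4 - 1*5 = 4 - 5 = -1)
1/S(A(-10), -42) = 1/(-1) = -1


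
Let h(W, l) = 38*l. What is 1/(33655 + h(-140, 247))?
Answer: 1/43041 ≈ 2.3234e-5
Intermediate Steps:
1/(33655 + h(-140, 247)) = 1/(33655 + 38*247) = 1/(33655 + 9386) = 1/43041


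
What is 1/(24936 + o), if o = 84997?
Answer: 1/109933 ≈ 9.0964e-6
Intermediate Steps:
1/(24936 + o) = 1/(24936 + 84997) = 1/109933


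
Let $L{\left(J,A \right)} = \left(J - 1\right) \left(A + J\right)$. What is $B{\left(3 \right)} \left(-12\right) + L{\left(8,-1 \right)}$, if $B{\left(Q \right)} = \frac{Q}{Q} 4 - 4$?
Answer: $49$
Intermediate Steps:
$L{\left(J,A \right)} = \left(-1 + J\right) \left(A + J\right)$
$B{\left(Q \right)} = 0$ ($B{\left(Q \right)} = 1 \cdot 4 - 4 = 4 - 4 = 0$)
$B{\left(3 \right)} \left(-12\right) + L{\left(8,-1 \right)} = 0 \left(-12\right) - \left(15 - 64\right) = 0 + \left(64 + 1 - 8 - 8\right) = 0 + 49 = 49$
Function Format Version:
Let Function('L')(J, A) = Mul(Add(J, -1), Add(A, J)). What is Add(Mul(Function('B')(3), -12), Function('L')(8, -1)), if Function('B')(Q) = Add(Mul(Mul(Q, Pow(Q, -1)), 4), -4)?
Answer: 49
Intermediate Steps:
Function('L')(J, A) = Mul(Add(-1, J), Add(A, J))
Function('B')(Q) = 0 (Function('B')(Q) = Add(Mul(1, 4), -4) = Add(4, -4) = 0)
Add(Mul(Function('B')(3), -12), Function('L')(8, -1)) = Add(Mul(0, -12), Add(Pow(8, 2), Mul(-1, -1), Mul(-1, 8), Mul(-1, 8))) = Add(0, Add(64, 1, -8, -8)) = Add(0, 49) = 49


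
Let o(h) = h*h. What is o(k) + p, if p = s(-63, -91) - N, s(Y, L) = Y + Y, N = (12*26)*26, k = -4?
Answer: -8222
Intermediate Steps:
o(h) = h²
N = 8112 (N = 312*26 = 8112)
s(Y, L) = 2*Y
p = -8238 (p = 2*(-63) - 1*8112 = -126 - 8112 = -8238)
o(k) + p = (-4)² - 8238 = 16 - 8238 = -8222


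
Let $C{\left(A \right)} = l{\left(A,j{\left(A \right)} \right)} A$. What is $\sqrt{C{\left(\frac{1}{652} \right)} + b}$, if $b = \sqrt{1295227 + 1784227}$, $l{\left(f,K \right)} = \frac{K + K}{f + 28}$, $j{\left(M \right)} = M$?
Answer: $\frac{\sqrt{5951782 + 16613719509520756 \sqrt{14}}}{5951782} \approx 41.891$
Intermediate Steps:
$l{\left(f,K \right)} = \frac{2 K}{28 + f}$
$C{\left(A \right)} = \frac{2 A^{2}}{28 + A}$ ($C{\left(A \right)} = \frac{2 A}{28 + A} A = \frac{2 A^{2}}{28 + A}$)
$b = 469 \sqrt{14}$ ($b = \sqrt{3079454} = 469 \sqrt{14} \approx 1754.8$)
$\sqrt{C{\left(\frac{1}{652} \right)} + b} = \sqrt{\frac{2 \left(\frac{1}{652}\right)^{2}}{28 + \frac{1}{652}} + 469 \sqrt{14}} = \sqrt{\frac{2}{425104 \left(28 + \frac{1}{652}\right)} + 469 \sqrt{14}} = \sqrt{2 \cdot \frac{1}{425104} \frac{1}{\frac{18257}{652}} + 469 \sqrt{14}} = \sqrt{2 \cdot \frac{1}{425104} \cdot \frac{652}{18257} + 469 \sqrt{14}} = \sqrt{\frac{1}{5951782} + 469 \sqrt{14}}$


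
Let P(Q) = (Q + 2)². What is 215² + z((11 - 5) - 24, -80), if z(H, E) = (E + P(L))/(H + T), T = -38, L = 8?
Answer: 647145/14 ≈ 46225.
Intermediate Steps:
P(Q) = (2 + Q)²
z(H, E) = (100 + E)/(-38 + H) (z(H, E) = (E + (2 + 8)²)/(H - 38) = (E + 10²)/(-38 + H) = (E + 100)/(-38 + H) = (100 + E)/(-38 + H))
215² + z((11 - 5) - 24, -80) = 215² + (100 - 80)/(-38 + ((11 - 5) - 24)) = 46225 + 20/(-38 + (6 - 24)) = 46225 + 20/(-38 - 18) = 46225 + 20/(-56) = 46225 - 1/56*20 = 46225 - 5/14 = 647145/14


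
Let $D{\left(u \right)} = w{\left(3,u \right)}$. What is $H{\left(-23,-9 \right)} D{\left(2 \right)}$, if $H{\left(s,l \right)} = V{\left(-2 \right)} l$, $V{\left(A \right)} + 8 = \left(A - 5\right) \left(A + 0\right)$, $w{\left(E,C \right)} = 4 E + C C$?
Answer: $-864$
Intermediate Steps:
$w{\left(E,C \right)} = C^{2} + 4 E$ ($w{\left(E,C \right)} = 4 E + C^{2} = C^{2} + 4 E$)
$V{\left(A \right)} = -8 + A \left(-5 + A\right)$ ($V{\left(A \right)} = -8 + \left(A - 5\right) \left(A + 0\right) = -8 + \left(-5 + A\right) A = -8 + A \left(-5 + A\right)$)
$H{\left(s,l \right)} = 6 l$ ($H{\left(s,l \right)} = \left(-8 + \left(-2\right)^{2} - -10\right) l = \left(-8 + 4 + 10\right) l = 6 l$)
$D{\left(u \right)} = 12 + u^{2}$ ($D{\left(u \right)} = u^{2} + 4 \cdot 3 = u^{2} + 12 = 12 + u^{2}$)
$H{\left(-23,-9 \right)} D{\left(2 \right)} = 6 \left(-9\right) \left(12 + 2^{2}\right) = - 54 \left(12 + 4\right) = \left(-54\right) 16 = -864$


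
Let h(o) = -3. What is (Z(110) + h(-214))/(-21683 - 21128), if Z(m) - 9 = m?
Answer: -116/42811 ≈ -0.0027096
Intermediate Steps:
Z(m) = 9 + m
(Z(110) + h(-214))/(-21683 - 21128) = ((9 + 110) - 3)/(-21683 - 21128) = (119 - 3)/(-42811) = 116*(-1/42811) = -116/42811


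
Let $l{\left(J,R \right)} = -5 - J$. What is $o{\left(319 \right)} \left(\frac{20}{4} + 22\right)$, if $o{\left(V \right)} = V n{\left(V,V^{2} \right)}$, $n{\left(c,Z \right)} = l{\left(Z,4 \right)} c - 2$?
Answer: $-279606885228$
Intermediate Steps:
$n{\left(c,Z \right)} = -2 + c \left(-5 - Z\right)$ ($n{\left(c,Z \right)} = \left(-5 - Z\right) c - 2 = c \left(-5 - Z\right) - 2 = -2 + c \left(-5 - Z\right)$)
$o{\left(V \right)} = V \left(-2 - V \left(5 + V^{2}\right)\right)$
$o{\left(319 \right)} \left(\frac{20}{4} + 22\right) = \left(-1\right) 319 \left(2 + 319 \left(5 + 319^{2}\right)\right) \left(\frac{20}{4} + 22\right) = \left(-1\right) 319 \left(2 + 319 \left(5 + 101761\right)\right) \left(20 \cdot \frac{1}{4} + 22\right) = \left(-1\right) 319 \left(2 + 319 \cdot 101766\right) \left(5 + 22\right) = \left(-1\right) 319 \left(2 + 32463354\right) 27 = \left(-1\right) 319 \cdot 32463356 \cdot 27 = \left(-10355810564\right) 27 = -279606885228$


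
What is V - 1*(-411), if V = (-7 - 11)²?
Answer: 735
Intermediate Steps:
V = 324 (V = (-18)² = 324)
V - 1*(-411) = 324 - 1*(-411) = 324 + 411 = 735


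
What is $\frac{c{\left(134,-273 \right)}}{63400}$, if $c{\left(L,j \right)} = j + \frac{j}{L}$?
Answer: $- \frac{7371}{1699120} \approx -0.0043381$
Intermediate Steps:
$\frac{c{\left(134,-273 \right)}}{63400} = \frac{-273 - \frac{273}{134}}{63400} = \left(-273 - \frac{273}{134}\right) \frac{1}{63400} = \left(- \frac{36855}{134}\right) \frac{1}{63400} = - \frac{7371}{1699120}$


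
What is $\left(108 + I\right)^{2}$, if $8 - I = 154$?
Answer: $1444$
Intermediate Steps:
$I = -146$ ($I = 8 - 154 = -146$)
$\left(108 + I\right)^{2} = \left(108 - 146\right)^{2} = \left(-38\right)^{2} = 1444$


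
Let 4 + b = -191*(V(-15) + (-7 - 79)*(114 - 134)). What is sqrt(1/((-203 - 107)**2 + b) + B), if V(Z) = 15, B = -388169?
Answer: I*sqrt(21489390440768338)/235289 ≈ 623.03*I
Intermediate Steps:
b = -331389 (b = -4 - 191*(15 + (-7 - 79)*(114 - 134)) = -4 - 191*(15 - 86*(-20)) = -4 - 191*(15 + 1720) = -4 - 191*1735 = -4 - 331385 = -331389)
sqrt(1/((-203 - 107)**2 + b) + B) = sqrt(1/((-203 - 107)**2 - 331389) - 388169) = sqrt(1/((-310)**2 - 331389) - 388169) = sqrt(1/(96100 - 331389) - 388169) = sqrt(1/(-235289) - 388169) = sqrt(-1/235289 - 388169) = sqrt(-91331895842/235289) = I*sqrt(21489390440768338)/235289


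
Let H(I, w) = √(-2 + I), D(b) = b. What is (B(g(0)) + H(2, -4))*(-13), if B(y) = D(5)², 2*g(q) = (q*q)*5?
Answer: -325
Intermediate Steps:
g(q) = 5*q²/2 (g(q) = ((q*q)*5)/2 = (q²*5)/2 = (5*q²)/2 = 5*q²/2)
B(y) = 25 (B(y) = 5² = 25)
(B(g(0)) + H(2, -4))*(-13) = (25 + √(-2 + 2))*(-13) = (25 + √0)*(-13) = (25 + 0)*(-13) = 25*(-13) = -325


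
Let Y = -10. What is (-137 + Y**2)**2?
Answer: 1369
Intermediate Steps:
(-137 + Y**2)**2 = (-137 + (-10)**2)**2 = (-137 + 100)**2 = (-37)**2 = 1369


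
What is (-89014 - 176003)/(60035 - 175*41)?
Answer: -88339/17620 ≈ -5.0136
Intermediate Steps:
(-89014 - 176003)/(60035 - 175*41) = -265017/(60035 - 7175) = -265017/52860 = -265017*1/52860 = -88339/17620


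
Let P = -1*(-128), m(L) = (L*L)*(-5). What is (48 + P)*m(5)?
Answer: -22000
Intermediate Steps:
m(L) = -5*L² (m(L) = L²*(-5) = -5*L²)
P = 128
(48 + P)*m(5) = (48 + 128)*(-5*5²) = 176*(-5*25) = 176*(-125) = -22000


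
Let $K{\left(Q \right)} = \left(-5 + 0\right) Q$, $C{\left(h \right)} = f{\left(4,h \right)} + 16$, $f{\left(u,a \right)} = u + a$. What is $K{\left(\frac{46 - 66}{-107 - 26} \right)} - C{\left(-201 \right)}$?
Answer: $\frac{23973}{133} \approx 180.25$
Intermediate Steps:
$f{\left(u,a \right)} = a + u$
$C{\left(h \right)} = 20 + h$ ($C{\left(h \right)} = \left(h + 4\right) + 16 = \left(4 + h\right) + 16 = 20 + h$)
$K{\left(Q \right)} = - 5 Q$
$K{\left(\frac{46 - 66}{-107 - 26} \right)} - C{\left(-201 \right)} = - 5 \frac{46 - 66}{-107 - 26} - \left(20 - 201\right) = - 5 \left(- \frac{20}{-133}\right) - -181 = - 5 \left(\left(-20\right) \left(- \frac{1}{133}\right)\right) + 181 = \left(-5\right) \frac{20}{133} + 181 = - \frac{100}{133} + 181 = \frac{23973}{133}$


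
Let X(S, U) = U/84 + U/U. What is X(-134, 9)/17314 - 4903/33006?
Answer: -1187955995/8000522376 ≈ -0.14848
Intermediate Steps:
X(S, U) = 1 + U/84 (X(S, U) = U*(1/84) + 1 = U/84 + 1 = 1 + U/84)
X(-134, 9)/17314 - 4903/33006 = (1 + (1/84)*9)/17314 - 4903/33006 = (1 + 3/28)*(1/17314) - 4903*1/33006 = (31/28)*(1/17314) - 4903/33006 = 31/484792 - 4903/33006 = -1187955995/8000522376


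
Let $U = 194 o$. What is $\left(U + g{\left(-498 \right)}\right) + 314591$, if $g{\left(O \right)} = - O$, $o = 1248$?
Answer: $557201$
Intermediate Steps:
$U = 242112$ ($U = 194 \cdot 1248 = 242112$)
$\left(U + g{\left(-498 \right)}\right) + 314591 = \left(242112 - -498\right) + 314591 = \left(242112 + 498\right) + 314591 = 242610 + 314591 = 557201$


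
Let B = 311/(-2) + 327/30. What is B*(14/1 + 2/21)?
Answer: -71336/35 ≈ -2038.2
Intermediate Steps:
B = -723/5 (B = 311*(-½) + 327*(1/30) = -311/2 + 109/10 = -723/5 ≈ -144.60)
B*(14/1 + 2/21) = -723*(14/1 + 2/21)/5 = -723*(14*1 + 2*(1/21))/5 = -723*(14 + 2/21)/5 = -723/5*296/21 = -71336/35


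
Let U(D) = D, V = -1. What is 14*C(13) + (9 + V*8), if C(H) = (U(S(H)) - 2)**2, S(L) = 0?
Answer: 57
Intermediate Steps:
C(H) = 4 (C(H) = (0 - 2)**2 = (-2)**2 = 4)
14*C(13) + (9 + V*8) = 14*4 + (9 - 1*8) = 56 + (9 - 8) = 56 + 1 = 57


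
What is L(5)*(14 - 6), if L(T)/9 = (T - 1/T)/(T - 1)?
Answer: 432/5 ≈ 86.400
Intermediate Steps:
L(T) = 9*(T - 1/T)/(-1 + T) (L(T) = 9*((T - 1/T)/(T - 1)) = 9*((T - 1/T)/(-1 + T)) = 9*(T - 1/T)/(-1 + T))
L(5)*(14 - 6) = (9 + 9/5)*(14 - 6) = (9 + 9*(⅕))*8 = (9 + 9/5)*8 = (54/5)*8 = 432/5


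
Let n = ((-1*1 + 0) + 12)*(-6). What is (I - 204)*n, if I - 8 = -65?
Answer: 17226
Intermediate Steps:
I = -57 (I = 8 - 65 = -57)
n = -66 (n = ((-1 + 0) + 12)*(-6) = (-1 + 12)*(-6) = 11*(-6) = -66)
(I - 204)*n = (-57 - 204)*(-66) = -261*(-66) = 17226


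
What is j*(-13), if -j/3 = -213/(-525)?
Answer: 2769/175 ≈ 15.823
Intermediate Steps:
j = -213/175 (j = -(-639)/(-525) = -(-639)*(-1)/525 = -3*71/175 = -213/175 ≈ -1.2171)
j*(-13) = -213/175*(-13) = 2769/175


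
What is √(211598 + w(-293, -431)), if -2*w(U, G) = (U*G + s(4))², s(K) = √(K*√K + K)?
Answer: √(-31893945810 - 1010264*√3)/2 ≈ 89297.0*I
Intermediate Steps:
s(K) = √(K + K^(3/2)) (s(K) = √(K^(3/2) + K) = √(K + K^(3/2)))
w(U, G) = -(2*√3 + G*U)²/2 (w(U, G) = -(U*G + √(4 + 4^(3/2)))²/2 = -(G*U + √(4 + 8))²/2 = -(G*U + √12)²/2 = -(G*U + 2*√3)²/2 = -(2*√3 + G*U)²/2)
√(211598 + w(-293, -431)) = √(211598 - (2*√3 - 431*(-293))²/2) = √(211598 - (2*√3 + 126283)²/2) = √(211598 - (126283 + 2*√3)²/2)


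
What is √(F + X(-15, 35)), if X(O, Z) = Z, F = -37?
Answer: I*√2 ≈ 1.4142*I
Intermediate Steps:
√(F + X(-15, 35)) = √(-37 + 35) = √(-2) = I*√2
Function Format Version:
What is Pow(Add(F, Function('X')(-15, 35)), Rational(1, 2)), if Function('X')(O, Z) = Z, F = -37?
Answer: Mul(I, Pow(2, Rational(1, 2))) ≈ Mul(1.4142, I)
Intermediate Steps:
Pow(Add(F, Function('X')(-15, 35)), Rational(1, 2)) = Pow(Add(-37, 35), Rational(1, 2)) = Pow(-2, Rational(1, 2)) = Mul(I, Pow(2, Rational(1, 2)))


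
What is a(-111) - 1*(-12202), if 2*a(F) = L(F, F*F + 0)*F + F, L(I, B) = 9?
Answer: 11647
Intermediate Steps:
a(F) = 5*F (a(F) = (9*F + F)/2 = (10*F)/2 = 5*F)
a(-111) - 1*(-12202) = 5*(-111) - 1*(-12202) = -555 + 12202 = 11647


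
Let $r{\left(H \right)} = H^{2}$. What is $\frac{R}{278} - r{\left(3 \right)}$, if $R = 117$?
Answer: $- \frac{2385}{278} \approx -8.5791$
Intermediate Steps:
$\frac{R}{278} - r{\left(3 \right)} = \frac{117}{278} - 3^{2} = 117 \cdot \frac{1}{278} - 9 = \frac{117}{278} - 9 = - \frac{2385}{278}$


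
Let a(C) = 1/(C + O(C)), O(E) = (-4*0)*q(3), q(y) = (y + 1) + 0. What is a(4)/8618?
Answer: 1/34472 ≈ 2.9009e-5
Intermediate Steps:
q(y) = 1 + y (q(y) = (1 + y) + 0 = 1 + y)
O(E) = 0 (O(E) = (-4*0)*(1 + 3) = 0*4 = 0)
a(C) = 1/C (a(C) = 1/(C + 0) = 1/C)
a(4)/8618 = 1/(4*8618) = (¼)*(1/8618) = 1/34472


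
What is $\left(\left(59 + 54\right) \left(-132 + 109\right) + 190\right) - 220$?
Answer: $-2629$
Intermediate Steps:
$\left(\left(59 + 54\right) \left(-132 + 109\right) + 190\right) - 220 = \left(113 \left(-23\right) + 190\right) - 220 = \left(-2599 + 190\right) - 220 = -2409 - 220 = -2629$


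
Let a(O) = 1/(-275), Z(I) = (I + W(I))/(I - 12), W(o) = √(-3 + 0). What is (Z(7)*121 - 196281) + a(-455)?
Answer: -54023861/275 - 121*I*√3/5 ≈ -1.9645e+5 - 41.916*I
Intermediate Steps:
W(o) = I*√3 (W(o) = √(-3) = I*√3)
Z(I) = (I + I*√3)/(-12 + I) (Z(I) = (I + I*√3)/(I - 12) = (I + I*√3)/(-12 + I))
a(O) = -1/275
(Z(7)*121 - 196281) + a(-455) = (((7 + I*√3)/(-12 + 7))*121 - 196281) - 1/275 = (((7 + I*√3)/(-5))*121 - 196281) - 1/275 = (-(7 + I*√3)/5*121 - 196281) - 1/275 = ((-7/5 - I*√3/5)*121 - 196281) - 1/275 = ((-847/5 - 121*I*√3/5) - 196281) - 1/275 = (-982252/5 - 121*I*√3/5) - 1/275 = -54023861/275 - 121*I*√3/5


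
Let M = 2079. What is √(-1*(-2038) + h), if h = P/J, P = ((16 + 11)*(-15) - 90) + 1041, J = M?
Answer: 2*√554917/33 ≈ 45.147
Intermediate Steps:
J = 2079
P = 546 (P = (27*(-15) - 90) + 1041 = (-405 - 90) + 1041 = -495 + 1041 = 546)
h = 26/99 (h = 546/2079 = 546*(1/2079) = 26/99 ≈ 0.26263)
√(-1*(-2038) + h) = √(-1*(-2038) + 26/99) = √(2038 + 26/99) = √(201788/99) = 2*√554917/33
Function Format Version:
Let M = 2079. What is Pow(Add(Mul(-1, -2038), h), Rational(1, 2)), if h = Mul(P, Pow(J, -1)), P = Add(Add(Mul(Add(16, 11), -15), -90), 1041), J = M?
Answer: Mul(Rational(2, 33), Pow(554917, Rational(1, 2))) ≈ 45.147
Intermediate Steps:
J = 2079
P = 546 (P = Add(Add(Mul(27, -15), -90), 1041) = Add(Add(-405, -90), 1041) = Add(-495, 1041) = 546)
h = Rational(26, 99) (h = Mul(546, Pow(2079, -1)) = Mul(546, Rational(1, 2079)) = Rational(26, 99) ≈ 0.26263)
Pow(Add(Mul(-1, -2038), h), Rational(1, 2)) = Pow(Add(Mul(-1, -2038), Rational(26, 99)), Rational(1, 2)) = Pow(Add(2038, Rational(26, 99)), Rational(1, 2)) = Pow(Rational(201788, 99), Rational(1, 2)) = Mul(Rational(2, 33), Pow(554917, Rational(1, 2)))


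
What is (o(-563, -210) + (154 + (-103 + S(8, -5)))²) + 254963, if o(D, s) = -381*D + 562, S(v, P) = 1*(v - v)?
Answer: 472629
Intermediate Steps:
S(v, P) = 0 (S(v, P) = 1*0 = 0)
o(D, s) = 562 - 381*D
(o(-563, -210) + (154 + (-103 + S(8, -5)))²) + 254963 = ((562 - 381*(-563)) + (154 + (-103 + 0))²) + 254963 = ((562 + 214503) + (154 - 103)²) + 254963 = (215065 + 51²) + 254963 = (215065 + 2601) + 254963 = 217666 + 254963 = 472629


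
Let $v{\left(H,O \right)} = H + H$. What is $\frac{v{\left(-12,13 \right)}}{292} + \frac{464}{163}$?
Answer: $\frac{32894}{11899} \approx 2.7644$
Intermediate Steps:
$v{\left(H,O \right)} = 2 H$
$\frac{v{\left(-12,13 \right)}}{292} + \frac{464}{163} = \frac{2 \left(-12\right)}{292} + \frac{464}{163} = \left(-24\right) \frac{1}{292} + 464 \cdot \frac{1}{163} = - \frac{6}{73} + \frac{464}{163} = \frac{32894}{11899}$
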